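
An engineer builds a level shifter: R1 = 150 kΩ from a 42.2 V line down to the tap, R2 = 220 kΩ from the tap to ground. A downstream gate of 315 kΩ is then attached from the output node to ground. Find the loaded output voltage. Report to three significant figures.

V_out ≈ 19.6 V

The load sits in parallel with R2: R2‖R_L = (220 × 315) / (220 + 315) = 129.5 kΩ.
V_out = 42.2 × 129.5 / (150 + 129.5) = 42.2 × 129.5/279.5 = 19.6 V.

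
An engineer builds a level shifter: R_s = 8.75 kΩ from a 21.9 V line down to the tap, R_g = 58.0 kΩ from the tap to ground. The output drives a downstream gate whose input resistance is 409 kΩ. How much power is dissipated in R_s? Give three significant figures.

Total resistance from the source is R_s + (R_g‖R_L) = 59.55 kΩ, so I = 21.9/59.55 kΩ = 0.3678 mA.
P = I²·R_s = (0.3678 mA)² × 8.75 kΩ = 1.18 mW.

P ≈ 1.18 mW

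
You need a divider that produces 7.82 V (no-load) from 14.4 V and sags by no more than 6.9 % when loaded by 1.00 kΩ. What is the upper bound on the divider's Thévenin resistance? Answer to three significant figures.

R_th ≤ 74.1 Ω

Loading drop = R_th/(R_th + R_L) ≤ 0.0690, so R_th ≤ R_L · ε/(1−ε) = 1.00 kΩ × 0.0690/0.9310 = 74.1 Ω.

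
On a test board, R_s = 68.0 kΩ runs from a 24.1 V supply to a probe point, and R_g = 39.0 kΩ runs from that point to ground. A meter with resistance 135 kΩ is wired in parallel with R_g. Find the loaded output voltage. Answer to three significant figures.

V_out ≈ 7.42 V

The load sits in parallel with R_g: R_g‖R_L = (39.0 × 135) / (39.0 + 135) = 30.26 kΩ.
V_out = 24.1 × 30.26 / (68.0 + 30.26) = 24.1 × 30.26/98.26 = 7.42 V.
(Unloaded it would have been 8.78 V.)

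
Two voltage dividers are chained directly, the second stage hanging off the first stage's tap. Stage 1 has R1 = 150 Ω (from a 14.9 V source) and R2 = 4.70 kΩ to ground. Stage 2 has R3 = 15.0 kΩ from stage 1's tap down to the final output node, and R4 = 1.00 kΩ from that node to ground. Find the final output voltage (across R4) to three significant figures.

V_out ≈ 0.894 V

Stage 2 presents R3+R4 = 16000 Ω as a load on stage 1's tap.
Stage 1's lower leg becomes R2‖(R3+R4) = 3633 Ω, so V_mid = 14.9 × 3633/3783 = 14.31 V.
Stage 2 is itself unloaded: V_out = V_mid × R4/(R3+R4) = 14.31 × 1000/16000 = 0.894 V.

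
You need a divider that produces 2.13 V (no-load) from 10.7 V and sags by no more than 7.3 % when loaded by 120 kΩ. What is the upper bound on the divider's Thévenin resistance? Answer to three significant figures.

R_th ≤ 9.45 kΩ

Loading drop = R_th/(R_th + R_L) ≤ 0.0730, so R_th ≤ R_L · ε/(1−ε) = 120 kΩ × 0.0730/0.9270 = 9.45 kΩ.
(Any R1, R2 with R2/(R1+R2) = 0.199 and R1‖R2 ≤ 9.45 kΩ will meet the spec.)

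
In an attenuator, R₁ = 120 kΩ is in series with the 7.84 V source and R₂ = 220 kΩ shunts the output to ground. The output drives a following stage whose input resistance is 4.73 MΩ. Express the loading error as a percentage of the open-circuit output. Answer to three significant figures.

1.62 %

The divider's output (Thévenin) resistance is R₁‖R₂ = 77.65 kΩ.
Fractional drop under load = R_th/(R_th + R_L) = 77.65 / (77.65 + 4730) = 0.01615.
So the output falls by 1.62 %.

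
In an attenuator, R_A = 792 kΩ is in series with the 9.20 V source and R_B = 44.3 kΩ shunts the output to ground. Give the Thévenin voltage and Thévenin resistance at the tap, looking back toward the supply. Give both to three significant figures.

V_th = 0.487 V, R_th = 42.0 kΩ

V_th is the open-circuit tap voltage: 9.20 × 44.3/(792 + 44.3) = 0.487 V.
With the supply zeroed, R_A and R_B appear in parallel from the tap: R_th = R_A‖R_B = (792 × 44.3)/836.3 = 42.0 kΩ.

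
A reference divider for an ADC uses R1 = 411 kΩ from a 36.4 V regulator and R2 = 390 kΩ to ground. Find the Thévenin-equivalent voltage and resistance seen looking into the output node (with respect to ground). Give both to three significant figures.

V_th is the open-circuit tap voltage: 36.4 × 390/(411 + 390) = 17.7 V.
With the supply zeroed, R1 and R2 appear in parallel from the tap: R_th = R1‖R2 = (411 × 390)/801.0 = 200 kΩ.

V_th = 17.7 V, R_th = 200 kΩ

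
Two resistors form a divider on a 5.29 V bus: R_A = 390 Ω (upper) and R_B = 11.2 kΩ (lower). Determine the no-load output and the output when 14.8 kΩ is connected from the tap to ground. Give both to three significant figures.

Unloaded: 5.11 V; loaded: 4.99 V

Open-circuit: V = 5.29 × 11200/(390 + 11200) = 5.11 V.
With the load, R_B becomes R_B‖R_L = 6375 Ω, so V = 5.29 × 6375/6765 = 4.99 V.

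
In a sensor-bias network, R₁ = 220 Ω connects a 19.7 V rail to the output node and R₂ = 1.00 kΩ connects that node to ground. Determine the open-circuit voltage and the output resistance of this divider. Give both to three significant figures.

V_th is the open-circuit tap voltage: 19.7 × 1000/(220 + 1000) = 16.1 V.
With the supply zeroed, R₁ and R₂ appear in parallel from the tap: R_th = R₁‖R₂ = (220 × 1000)/1220 = 180 Ω.

V_th = 16.1 V, R_th = 180 Ω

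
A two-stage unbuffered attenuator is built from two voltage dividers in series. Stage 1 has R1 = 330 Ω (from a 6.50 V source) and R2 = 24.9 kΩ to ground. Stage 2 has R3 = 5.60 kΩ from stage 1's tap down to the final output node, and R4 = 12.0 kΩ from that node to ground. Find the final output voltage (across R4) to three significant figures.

Stage 2 presents R3+R4 = 17600 Ω as a load on stage 1's tap.
Stage 1's lower leg becomes R2‖(R3+R4) = 10310 Ω, so V_mid = 6.50 × 10310/10640 = 6.298 V.
Stage 2 is itself unloaded: V_out = V_mid × R4/(R3+R4) = 6.298 × 12000/17600 = 4.29 V.

V_out ≈ 4.29 V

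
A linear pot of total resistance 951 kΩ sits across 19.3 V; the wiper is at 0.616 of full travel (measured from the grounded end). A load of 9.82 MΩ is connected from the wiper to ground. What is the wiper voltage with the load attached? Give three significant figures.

V ≈ 11.6 V

The wiper splits the pot into (1−α)R = 365.2 kΩ above and αR = 585.8 kΩ below.
Lower section ‖ load = 552.8 kΩ.
V_wiper = 19.3 × 552.8/(365.2 + 552.8) = 11.6 V.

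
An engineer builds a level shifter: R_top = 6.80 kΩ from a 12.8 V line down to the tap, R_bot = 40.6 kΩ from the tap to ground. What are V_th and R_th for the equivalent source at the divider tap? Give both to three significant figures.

V_th is the open-circuit tap voltage: 12.8 × 40.6/(6.80 + 40.6) = 11.0 V.
With the supply zeroed, R_top and R_bot appear in parallel from the tap: R_th = R_top‖R_bot = (6.80 × 40.6)/47.40 = 5.82 kΩ.

V_th = 11.0 V, R_th = 5.82 kΩ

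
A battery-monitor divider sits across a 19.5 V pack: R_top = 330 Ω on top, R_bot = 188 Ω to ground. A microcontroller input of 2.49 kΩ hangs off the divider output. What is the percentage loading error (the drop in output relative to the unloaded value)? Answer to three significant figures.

4.59 %

The divider's output (Thévenin) resistance is R_top‖R_bot = 119.8 Ω.
Fractional drop under load = R_th/(R_th + R_L) = 119.8 / (119.8 + 2490) = 0.04589.
So the output falls by 4.59 %.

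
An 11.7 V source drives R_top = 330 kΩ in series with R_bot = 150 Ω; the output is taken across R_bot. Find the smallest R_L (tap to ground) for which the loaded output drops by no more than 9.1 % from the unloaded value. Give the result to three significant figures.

Output resistance R_th = R_top‖R_bot = (330000 × 150)/330200 = 149.9 Ω.
The fractional drop is R_th/(R_th + R_L); requiring this ≤ 0.0910 gives R_L ≥ R_th(1/0.0910 − 1) = 149.9 × 9.989 = 1.50 kΩ.

R_L(min) ≈ 1.50 kΩ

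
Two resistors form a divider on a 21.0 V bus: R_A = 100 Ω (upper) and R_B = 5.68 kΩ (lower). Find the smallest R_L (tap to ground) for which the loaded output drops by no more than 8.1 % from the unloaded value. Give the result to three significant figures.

Output resistance R_th = R_A‖R_B = (100 × 5680)/5780 = 98.27 Ω.
The fractional drop is R_th/(R_th + R_L); requiring this ≤ 0.0810 gives R_L ≥ R_th(1/0.0810 − 1) = 98.27 × 11.35 = 1.11 kΩ.

R_L(min) ≈ 1.11 kΩ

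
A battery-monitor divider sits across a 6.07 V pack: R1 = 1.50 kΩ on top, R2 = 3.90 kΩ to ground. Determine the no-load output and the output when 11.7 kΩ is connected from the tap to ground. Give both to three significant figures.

Unloaded: 4.38 V; loaded: 4.01 V

Open-circuit: V = 6.07 × 3.90/(1.50 + 3.90) = 4.38 V.
With the load, R2 becomes R2‖R_L = 2.925 kΩ, so V = 6.07 × 2.925/4.425 = 4.01 V.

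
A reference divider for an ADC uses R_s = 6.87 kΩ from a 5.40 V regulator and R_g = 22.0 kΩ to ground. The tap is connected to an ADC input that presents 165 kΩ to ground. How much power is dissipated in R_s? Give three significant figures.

Total resistance from the source is R_s + (R_g‖R_L) = 26.28 kΩ, so I = 5.40/26.28 kΩ = 0.2055 mA.
P = I²·R_s = (0.2055 mA)² × 6.87 kΩ = 0.290 mW.

P ≈ 0.290 mW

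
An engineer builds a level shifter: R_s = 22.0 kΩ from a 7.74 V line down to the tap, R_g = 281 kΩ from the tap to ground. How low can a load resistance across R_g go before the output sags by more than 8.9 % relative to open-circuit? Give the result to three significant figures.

Output resistance R_th = R_s‖R_g = (22.0 × 281)/303.0 = 20.40 kΩ.
The fractional drop is R_th/(R_th + R_L); requiring this ≤ 0.0890 gives R_L ≥ R_th(1/0.0890 − 1) = 20.40 × 10.24 = 209 kΩ.

R_L(min) ≈ 209 kΩ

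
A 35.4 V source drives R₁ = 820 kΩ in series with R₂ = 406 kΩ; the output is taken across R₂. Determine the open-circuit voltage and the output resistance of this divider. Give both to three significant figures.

V_th is the open-circuit tap voltage: 35.4 × 406/(820 + 406) = 11.7 V.
With the supply zeroed, R₁ and R₂ appear in parallel from the tap: R_th = R₁‖R₂ = (820 × 406)/1226 = 272 kΩ.

V_th = 11.7 V, R_th = 272 kΩ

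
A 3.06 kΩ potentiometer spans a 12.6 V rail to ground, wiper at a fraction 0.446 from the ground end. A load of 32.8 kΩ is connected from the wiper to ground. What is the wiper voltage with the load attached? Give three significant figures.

V ≈ 5.49 V

The wiper splits the pot into (1−α)R = 1.695 kΩ above and αR = 1.365 kΩ below.
Lower section ‖ load = 1.310 kΩ.
V_wiper = 12.6 × 1.310/(1.695 + 1.310) = 5.49 V.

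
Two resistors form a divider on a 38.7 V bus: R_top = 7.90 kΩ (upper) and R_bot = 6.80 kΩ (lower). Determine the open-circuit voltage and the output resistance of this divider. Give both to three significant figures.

V_th is the open-circuit tap voltage: 38.7 × 6.80/(7.90 + 6.80) = 17.9 V.
With the supply zeroed, R_top and R_bot appear in parallel from the tap: R_th = R_top‖R_bot = (7.90 × 6.80)/14.70 = 3.65 kΩ.

V_th = 17.9 V, R_th = 3.65 kΩ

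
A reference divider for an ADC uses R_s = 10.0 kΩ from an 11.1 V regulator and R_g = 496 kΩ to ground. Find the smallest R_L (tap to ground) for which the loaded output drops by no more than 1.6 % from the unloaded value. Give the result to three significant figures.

Output resistance R_th = R_s‖R_g = (10.0 × 496)/506.0 = 9.802 kΩ.
The fractional drop is R_th/(R_th + R_L); requiring this ≤ 0.0160 gives R_L ≥ R_th(1/0.0160 − 1) = 9.802 × 61.50 = 603 kΩ.

R_L(min) ≈ 603 kΩ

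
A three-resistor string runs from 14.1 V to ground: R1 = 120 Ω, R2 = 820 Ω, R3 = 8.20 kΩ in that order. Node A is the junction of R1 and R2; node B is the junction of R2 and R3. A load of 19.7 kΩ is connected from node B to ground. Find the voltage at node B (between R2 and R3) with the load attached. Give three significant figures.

V ≈ 12.1 V

At node B, R3 is in parallel with the load: R3‖R_L = 5790 Ω.
Below node A the resistance is R2 + (R3‖R_L) = 6610 Ω, so V_A = 14.1 × 6610/6730 = 13.85 V.
Then V_B = V_A × (R3‖R_L)/(R2 + R3‖R_L) = 13.85 × 5790/6610 = 12.1 V.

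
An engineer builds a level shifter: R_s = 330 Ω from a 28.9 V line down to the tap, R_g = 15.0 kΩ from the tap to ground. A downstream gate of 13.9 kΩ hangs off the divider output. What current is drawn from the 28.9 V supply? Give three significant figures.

R_g‖R_L = 7215 Ω, so the source sees R_s + R_g‖R_L = 7545 Ω.
I = 28.9 V / 7545 Ω = 3.83 mA.

I ≈ 3.83 mA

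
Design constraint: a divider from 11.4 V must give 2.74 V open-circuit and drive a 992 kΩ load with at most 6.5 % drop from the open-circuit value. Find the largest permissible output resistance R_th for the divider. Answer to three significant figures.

R_th ≤ 69.0 kΩ

Loading drop = R_th/(R_th + R_L) ≤ 0.0650, so R_th ≤ R_L · ε/(1−ε) = 992 kΩ × 0.0650/0.9350 = 69.0 kΩ.
(Any R1, R2 with R2/(R1+R2) = 0.240 and R1‖R2 ≤ 69.0 kΩ will meet the spec.)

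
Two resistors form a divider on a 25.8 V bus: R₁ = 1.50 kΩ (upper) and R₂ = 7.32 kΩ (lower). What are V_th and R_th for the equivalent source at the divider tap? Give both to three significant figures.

V_th is the open-circuit tap voltage: 25.8 × 7.32/(1.50 + 7.32) = 21.4 V.
With the supply zeroed, R₁ and R₂ appear in parallel from the tap: R_th = R₁‖R₂ = (1.50 × 7.32)/8.820 = 1.24 kΩ.

V_th = 21.4 V, R_th = 1.24 kΩ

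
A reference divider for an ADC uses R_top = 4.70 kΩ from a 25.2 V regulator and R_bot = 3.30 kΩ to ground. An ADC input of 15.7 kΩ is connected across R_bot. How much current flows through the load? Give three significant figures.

I_L ≈ 0.589 mA

R_bot‖R_L = 2.727 kΩ; V_out = 25.2 × 2.727/7.427 = 9.252 V.
I_L = V_out / R_L = 9.252 / 15.7 kΩ = 0.589 mA.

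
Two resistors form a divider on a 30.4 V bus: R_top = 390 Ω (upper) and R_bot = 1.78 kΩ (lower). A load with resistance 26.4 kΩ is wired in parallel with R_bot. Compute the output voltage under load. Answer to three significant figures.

V_out ≈ 24.6 V

The load sits in parallel with R_bot: R_bot‖R_L = (1780 × 26400) / (1780 + 26400) = 1668 Ω.
V_out = 30.4 × 1668 / (390 + 1668) = 30.4 × 1668/2058 = 24.6 V.
(Unloaded it would have been 24.9 V.)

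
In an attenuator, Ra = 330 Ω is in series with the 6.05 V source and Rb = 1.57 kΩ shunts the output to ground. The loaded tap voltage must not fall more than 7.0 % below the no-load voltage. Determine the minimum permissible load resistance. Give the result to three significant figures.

Output resistance R_th = Ra‖Rb = (330 × 1570)/1900 = 272.7 Ω.
The fractional drop is R_th/(R_th + R_L); requiring this ≤ 0.0700 gives R_L ≥ R_th(1/0.0700 − 1) = 272.7 × 13.29 = 3.62 kΩ.

R_L(min) ≈ 3.62 kΩ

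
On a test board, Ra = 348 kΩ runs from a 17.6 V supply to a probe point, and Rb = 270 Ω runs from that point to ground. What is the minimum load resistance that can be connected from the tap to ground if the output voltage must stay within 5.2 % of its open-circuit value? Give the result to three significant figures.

R_L(min) ≈ 4.92 kΩ

Output resistance R_th = Ra‖Rb = (348000 × 270)/348300 = 269.8 Ω.
The fractional drop is R_th/(R_th + R_L); requiring this ≤ 0.0520 gives R_L ≥ R_th(1/0.0520 − 1) = 269.8 × 18.23 = 4.92 kΩ.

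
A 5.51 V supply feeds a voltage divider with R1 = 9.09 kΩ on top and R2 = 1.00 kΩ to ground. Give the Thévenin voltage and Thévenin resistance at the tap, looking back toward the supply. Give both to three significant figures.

V_th is the open-circuit tap voltage: 5.51 × 1.00/(9.09 + 1.00) = 0.546 V.
With the supply zeroed, R1 and R2 appear in parallel from the tap: R_th = R1‖R2 = (9.09 × 1.00)/10.09 = 901 Ω.

V_th = 0.546 V, R_th = 901 Ω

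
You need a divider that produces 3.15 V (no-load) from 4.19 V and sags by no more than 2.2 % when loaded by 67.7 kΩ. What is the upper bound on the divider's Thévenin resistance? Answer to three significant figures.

R_th ≤ 1.52 kΩ

Loading drop = R_th/(R_th + R_L) ≤ 0.0220, so R_th ≤ R_L · ε/(1−ε) = 67.7 kΩ × 0.0220/0.9780 = 1.52 kΩ.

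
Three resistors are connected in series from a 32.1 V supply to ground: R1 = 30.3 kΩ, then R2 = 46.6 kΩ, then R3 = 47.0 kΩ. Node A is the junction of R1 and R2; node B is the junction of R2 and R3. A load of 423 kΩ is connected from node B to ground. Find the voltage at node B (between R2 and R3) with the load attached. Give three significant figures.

At node B, R3 is in parallel with the load: R3‖R_L = 42.30 kΩ.
Below node A the resistance is R2 + (R3‖R_L) = 88.90 kΩ, so V_A = 32.1 × 88.90/119.2 = 23.94 V.
Then V_B = V_A × (R3‖R_L)/(R2 + R3‖R_L) = 23.94 × 42.30/88.90 = 11.4 V.

V ≈ 11.4 V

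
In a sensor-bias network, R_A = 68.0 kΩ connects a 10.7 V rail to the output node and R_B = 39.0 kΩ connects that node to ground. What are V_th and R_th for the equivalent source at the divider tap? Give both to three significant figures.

V_th is the open-circuit tap voltage: 10.7 × 39.0/(68.0 + 39.0) = 3.90 V.
With the supply zeroed, R_A and R_B appear in parallel from the tap: R_th = R_A‖R_B = (68.0 × 39.0)/107.0 = 24.8 kΩ.

V_th = 3.90 V, R_th = 24.8 kΩ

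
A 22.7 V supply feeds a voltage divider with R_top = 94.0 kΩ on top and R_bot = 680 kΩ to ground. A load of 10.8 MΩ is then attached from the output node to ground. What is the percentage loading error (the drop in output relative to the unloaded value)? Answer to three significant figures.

0.759 %

The divider's output (Thévenin) resistance is R_top‖R_bot = 82.58 kΩ.
Fractional drop under load = R_th/(R_th + R_L) = 82.58 / (82.58 + 10800) = 0.007589.
So the output falls by 0.759 %.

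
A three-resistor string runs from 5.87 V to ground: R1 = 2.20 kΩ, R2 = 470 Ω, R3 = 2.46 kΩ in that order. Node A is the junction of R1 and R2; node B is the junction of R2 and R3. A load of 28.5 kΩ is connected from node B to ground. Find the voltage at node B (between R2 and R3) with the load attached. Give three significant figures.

V ≈ 2.69 V

At node B, R3 is in parallel with the load: R3‖R_L = 2265 Ω.
Below node A the resistance is R2 + (R3‖R_L) = 2735 Ω, so V_A = 5.87 × 2735/4935 = 3.253 V.
Then V_B = V_A × (R3‖R_L)/(R2 + R3‖R_L) = 3.253 × 2265/2735 = 2.69 V.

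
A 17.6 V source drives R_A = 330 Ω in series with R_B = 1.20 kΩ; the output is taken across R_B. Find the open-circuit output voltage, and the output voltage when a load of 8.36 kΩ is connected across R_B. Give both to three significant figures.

Open-circuit: V = 17.6 × 1200/(330 + 1200) = 13.8 V.
With the load, R_B becomes R_B‖R_L = 1049 Ω, so V = 17.6 × 1049/1379 = 13.4 V.

Unloaded: 13.8 V; loaded: 13.4 V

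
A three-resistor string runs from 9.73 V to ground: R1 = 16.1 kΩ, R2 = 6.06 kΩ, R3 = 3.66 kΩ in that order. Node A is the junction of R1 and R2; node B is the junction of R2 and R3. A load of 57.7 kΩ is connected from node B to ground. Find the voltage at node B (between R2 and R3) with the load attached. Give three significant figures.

At node B, R3 is in parallel with the load: R3‖R_L = 3.442 kΩ.
Below node A the resistance is R2 + (R3‖R_L) = 9.502 kΩ, so V_A = 9.73 × 9.502/25.60 = 3.611 V.
Then V_B = V_A × (R3‖R_L)/(R2 + R3‖R_L) = 3.611 × 3.442/9.502 = 1.31 V.

V ≈ 1.31 V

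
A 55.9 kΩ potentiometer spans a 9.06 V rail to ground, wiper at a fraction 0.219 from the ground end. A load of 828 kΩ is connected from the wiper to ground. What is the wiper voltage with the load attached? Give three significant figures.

V ≈ 1.96 V

The wiper splits the pot into (1−α)R = 43.66 kΩ above and αR = 12.24 kΩ below.
Lower section ‖ load = 12.06 kΩ.
V_wiper = 9.06 × 12.06/(43.66 + 12.06) = 1.96 V.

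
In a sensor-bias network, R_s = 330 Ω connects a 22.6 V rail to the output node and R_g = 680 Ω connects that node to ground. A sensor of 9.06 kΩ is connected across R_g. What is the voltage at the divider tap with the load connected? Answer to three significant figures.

V_out ≈ 14.9 V

The load sits in parallel with R_g: R_g‖R_L = (680 × 9060) / (680 + 9060) = 632.5 Ω.
V_out = 22.6 × 632.5 / (330 + 632.5) = 22.6 × 632.5/962.5 = 14.9 V.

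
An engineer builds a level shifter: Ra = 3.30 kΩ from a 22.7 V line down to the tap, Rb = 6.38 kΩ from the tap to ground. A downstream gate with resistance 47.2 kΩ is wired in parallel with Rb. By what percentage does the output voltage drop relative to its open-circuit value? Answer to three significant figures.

4.41 %

The divider's output (Thévenin) resistance is Ra‖Rb = 2.175 kΩ.
Fractional drop under load = R_th/(R_th + R_L) = 2.175 / (2.175 + 47.2) = 0.04405.
So the output falls by 4.41 %.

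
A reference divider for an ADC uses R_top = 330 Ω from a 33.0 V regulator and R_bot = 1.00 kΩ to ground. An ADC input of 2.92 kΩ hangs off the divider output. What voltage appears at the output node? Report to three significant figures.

V_out ≈ 22.9 V

The load sits in parallel with R_bot: R_bot‖R_L = (1000 × 2920) / (1000 + 2920) = 744.9 Ω.
V_out = 33.0 × 744.9 / (330 + 744.9) = 33.0 × 744.9/1075 = 22.9 V.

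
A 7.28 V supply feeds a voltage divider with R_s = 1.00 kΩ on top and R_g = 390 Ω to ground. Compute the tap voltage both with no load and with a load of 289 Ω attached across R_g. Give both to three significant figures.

Unloaded: 2.04 V; loaded: 1.04 V

Open-circuit: V = 7.28 × 390/(1000 + 390) = 2.04 V.
With the load, R_g becomes R_g‖R_L = 166.0 Ω, so V = 7.28 × 166.0/1166 = 1.04 V.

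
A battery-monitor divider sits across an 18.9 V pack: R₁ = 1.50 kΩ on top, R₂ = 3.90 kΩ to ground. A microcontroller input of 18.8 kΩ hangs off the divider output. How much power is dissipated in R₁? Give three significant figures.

Total resistance from the source is R₁ + (R₂‖R_L) = 4.730 kΩ, so I = 18.9/4.730 kΩ = 3.996 mA.
P = I²·R₁ = (3.996 mA)² × 1.50 kΩ = 23.9 mW.

P ≈ 23.9 mW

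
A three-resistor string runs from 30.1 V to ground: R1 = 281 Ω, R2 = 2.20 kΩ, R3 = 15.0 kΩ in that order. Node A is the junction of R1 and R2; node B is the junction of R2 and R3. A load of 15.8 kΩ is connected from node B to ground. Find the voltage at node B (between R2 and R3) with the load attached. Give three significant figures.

V ≈ 22.8 V

At node B, R3 is in parallel with the load: R3‖R_L = 7695 Ω.
Below node A the resistance is R2 + (R3‖R_L) = 9895 Ω, so V_A = 30.1 × 9895/10180 = 29.27 V.
Then V_B = V_A × (R3‖R_L)/(R2 + R3‖R_L) = 29.27 × 7695/9895 = 22.8 V.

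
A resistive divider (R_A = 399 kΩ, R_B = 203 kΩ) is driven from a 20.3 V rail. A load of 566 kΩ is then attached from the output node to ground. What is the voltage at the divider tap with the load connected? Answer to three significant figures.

V_out ≈ 5.53 V

The load sits in parallel with R_B: R_B‖R_L = (203 × 566) / (203 + 566) = 149.4 kΩ.
V_out = 20.3 × 149.4 / (399 + 149.4) = 20.3 × 149.4/548.4 = 5.53 V.
(Unloaded it would have been 6.85 V.)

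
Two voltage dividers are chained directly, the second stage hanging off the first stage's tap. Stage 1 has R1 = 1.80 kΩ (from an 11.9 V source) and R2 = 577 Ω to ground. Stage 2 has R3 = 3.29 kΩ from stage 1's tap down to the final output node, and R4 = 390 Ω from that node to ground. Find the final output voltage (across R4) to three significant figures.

Stage 2 presents R3+R4 = 3680 Ω as a load on stage 1's tap.
Stage 1's lower leg becomes R2‖(R3+R4) = 498.8 Ω, so V_mid = 11.9 × 498.8/2299 = 2.582 V.
Stage 2 is itself unloaded: V_out = V_mid × R4/(R3+R4) = 2.582 × 390/3680 = 0.274 V.

V_out ≈ 0.274 V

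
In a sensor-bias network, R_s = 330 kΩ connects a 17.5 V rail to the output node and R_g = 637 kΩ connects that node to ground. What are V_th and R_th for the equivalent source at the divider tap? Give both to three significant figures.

V_th = 11.5 V, R_th = 217 kΩ

V_th is the open-circuit tap voltage: 17.5 × 637/(330 + 637) = 11.5 V.
With the supply zeroed, R_s and R_g appear in parallel from the tap: R_th = R_s‖R_g = (330 × 637)/967.0 = 217 kΩ.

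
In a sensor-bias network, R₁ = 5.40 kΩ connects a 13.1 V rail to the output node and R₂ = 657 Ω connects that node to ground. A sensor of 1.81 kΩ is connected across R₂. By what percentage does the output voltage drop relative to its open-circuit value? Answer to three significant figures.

The divider's output (Thévenin) resistance is R₁‖R₂ = 585.7 Ω.
Fractional drop under load = R_th/(R_th + R_L) = 585.7 / (585.7 + 1810) = 0.2445.
So the output falls by 24.4 %.

24.4 %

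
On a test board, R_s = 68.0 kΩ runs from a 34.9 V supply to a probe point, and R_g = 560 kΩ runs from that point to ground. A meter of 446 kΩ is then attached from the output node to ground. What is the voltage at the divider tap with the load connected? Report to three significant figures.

The load sits in parallel with R_g: R_g‖R_L = (560 × 446) / (560 + 446) = 248.3 kΩ.
V_out = 34.9 × 248.3 / (68.0 + 248.3) = 34.9 × 248.3/316.3 = 27.4 V.
(Unloaded it would have been 31.1 V.)

V_out ≈ 27.4 V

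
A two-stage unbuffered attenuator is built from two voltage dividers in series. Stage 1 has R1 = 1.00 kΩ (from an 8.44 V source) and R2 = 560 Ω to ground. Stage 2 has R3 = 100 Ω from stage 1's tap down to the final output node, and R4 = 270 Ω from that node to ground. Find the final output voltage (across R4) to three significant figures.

V_out ≈ 1.12 V

Stage 2 presents R3+R4 = 370.0 Ω as a load on stage 1's tap.
Stage 1's lower leg becomes R2‖(R3+R4) = 222.8 Ω, so V_mid = 8.44 × 222.8/1223 = 1.538 V.
Stage 2 is itself unloaded: V_out = V_mid × R4/(R3+R4) = 1.538 × 270/370.0 = 1.12 V.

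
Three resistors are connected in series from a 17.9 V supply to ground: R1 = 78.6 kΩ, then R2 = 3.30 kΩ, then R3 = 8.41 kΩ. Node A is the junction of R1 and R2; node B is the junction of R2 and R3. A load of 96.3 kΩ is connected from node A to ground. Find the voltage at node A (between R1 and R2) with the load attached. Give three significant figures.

Below node A the series string R2+R3 = 11.71 kΩ sits in parallel with the 96.3 kΩ load: 10.44 kΩ.
V_A = 17.9 × 10.44/(78.6 + 10.44) = 2.10 V.

V ≈ 2.10 V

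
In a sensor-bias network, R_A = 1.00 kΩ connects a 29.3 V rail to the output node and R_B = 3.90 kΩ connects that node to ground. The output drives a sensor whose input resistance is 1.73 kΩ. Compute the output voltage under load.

The load sits in parallel with R_B: R_B‖R_L = (3.90 × 1.73) / (3.90 + 1.73) = 1.198 kΩ.
V_out = 29.3 × 1.198 / (1.00 + 1.198) = 29.3 × 1.198/2.198 = 16.0 V.
(Unloaded it would have been 23.3 V.)

V_out ≈ 16.0 V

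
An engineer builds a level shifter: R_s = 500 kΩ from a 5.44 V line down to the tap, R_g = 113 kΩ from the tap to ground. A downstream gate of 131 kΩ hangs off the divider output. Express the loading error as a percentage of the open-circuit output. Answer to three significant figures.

Unloaded V = 5.44 × 113/613.0 = 1.003 V.
Loaded: R_g‖R_L = 60.67 kΩ, giving V = 5.44 × 60.67/560.7 = 0.5886 V.
Drop = (1.003 − 0.5886) / 1.003 = 41.3 %.

41.3 %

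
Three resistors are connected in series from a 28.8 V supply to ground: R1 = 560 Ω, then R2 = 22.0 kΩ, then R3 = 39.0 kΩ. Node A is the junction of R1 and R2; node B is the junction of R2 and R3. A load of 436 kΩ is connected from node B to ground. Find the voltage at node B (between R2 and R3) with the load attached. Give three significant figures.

At node B, R3 is in parallel with the load: R3‖R_L = 35800 Ω.
Below node A the resistance is R2 + (R3‖R_L) = 57800 Ω, so V_A = 28.8 × 57800/58360 = 28.52 V.
Then V_B = V_A × (R3‖R_L)/(R2 + R3‖R_L) = 28.52 × 35800/57800 = 17.7 V.

V ≈ 17.7 V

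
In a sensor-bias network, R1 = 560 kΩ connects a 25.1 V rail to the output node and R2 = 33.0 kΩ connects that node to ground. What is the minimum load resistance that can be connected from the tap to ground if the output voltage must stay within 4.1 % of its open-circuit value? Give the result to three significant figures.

R_L(min) ≈ 729 kΩ

Output resistance R_th = R1‖R2 = (560 × 33.0)/593.0 = 31.16 kΩ.
The fractional drop is R_th/(R_th + R_L); requiring this ≤ 0.0410 gives R_L ≥ R_th(1/0.0410 − 1) = 31.16 × 23.39 = 729 kΩ.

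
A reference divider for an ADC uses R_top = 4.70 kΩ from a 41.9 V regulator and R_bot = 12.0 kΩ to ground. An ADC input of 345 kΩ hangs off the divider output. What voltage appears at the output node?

V_out ≈ 29.8 V

The load sits in parallel with R_bot: R_bot‖R_L = (12.0 × 345) / (12.0 + 345) = 11.60 kΩ.
V_out = 41.9 × 11.60 / (4.70 + 11.60) = 41.9 × 11.60/16.30 = 29.8 V.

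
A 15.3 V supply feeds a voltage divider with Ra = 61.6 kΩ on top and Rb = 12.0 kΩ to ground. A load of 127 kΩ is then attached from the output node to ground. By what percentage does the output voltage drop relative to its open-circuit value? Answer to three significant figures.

7.33 %

The divider's output (Thévenin) resistance is Ra‖Rb = 10.04 kΩ.
Fractional drop under load = R_th/(R_th + R_L) = 10.04 / (10.04 + 127) = 0.07329.
So the output falls by 7.33 %.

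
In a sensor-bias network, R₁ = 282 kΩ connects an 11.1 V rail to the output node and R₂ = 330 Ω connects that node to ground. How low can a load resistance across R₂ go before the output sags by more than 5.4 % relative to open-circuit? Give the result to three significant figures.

R_L(min) ≈ 5.77 kΩ

Output resistance R_th = R₁‖R₂ = (282000 × 330)/282300 = 329.6 Ω.
The fractional drop is R_th/(R_th + R_L); requiring this ≤ 0.0540 gives R_L ≥ R_th(1/0.0540 − 1) = 329.6 × 17.52 = 5.77 kΩ.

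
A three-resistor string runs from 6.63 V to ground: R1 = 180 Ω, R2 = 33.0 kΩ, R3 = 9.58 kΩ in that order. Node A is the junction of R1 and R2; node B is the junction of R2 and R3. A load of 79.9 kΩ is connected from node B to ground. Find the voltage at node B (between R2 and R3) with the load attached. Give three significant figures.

V ≈ 1.36 V

At node B, R3 is in parallel with the load: R3‖R_L = 8554 Ω.
Below node A the resistance is R2 + (R3‖R_L) = 41550 Ω, so V_A = 6.63 × 41550/41730 = 6.601 V.
Then V_B = V_A × (R3‖R_L)/(R2 + R3‖R_L) = 6.601 × 8554/41550 = 1.36 V.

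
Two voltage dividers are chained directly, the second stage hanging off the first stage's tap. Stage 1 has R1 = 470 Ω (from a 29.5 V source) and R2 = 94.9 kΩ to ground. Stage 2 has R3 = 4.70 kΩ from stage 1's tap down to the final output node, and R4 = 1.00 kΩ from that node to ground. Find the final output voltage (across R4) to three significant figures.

V_out ≈ 4.76 V

Stage 2 presents R3+R4 = 5700 Ω as a load on stage 1's tap.
Stage 1's lower leg becomes R2‖(R3+R4) = 5377 Ω, so V_mid = 29.5 × 5377/5847 = 27.13 V.
Stage 2 is itself unloaded: V_out = V_mid × R4/(R3+R4) = 27.13 × 1000/5700 = 4.76 V.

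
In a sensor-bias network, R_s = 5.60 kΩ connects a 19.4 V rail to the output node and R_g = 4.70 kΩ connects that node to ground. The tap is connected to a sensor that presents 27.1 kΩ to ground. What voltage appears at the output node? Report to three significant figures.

V_out ≈ 8.09 V

The load sits in parallel with R_g: R_g‖R_L = (4.70 × 27.1) / (4.70 + 27.1) = 4.005 kΩ.
V_out = 19.4 × 4.005 / (5.60 + 4.005) = 19.4 × 4.005/9.605 = 8.09 V.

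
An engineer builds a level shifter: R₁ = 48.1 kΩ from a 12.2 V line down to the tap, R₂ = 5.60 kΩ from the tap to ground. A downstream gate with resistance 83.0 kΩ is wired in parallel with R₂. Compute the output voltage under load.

The load sits in parallel with R₂: R₂‖R_L = (5.60 × 83.0) / (5.60 + 83.0) = 5.246 kΩ.
V_out = 12.2 × 5.246 / (48.1 + 5.246) = 12.2 × 5.246/53.35 = 1.20 V.
(Unloaded it would have been 1.27 V.)

V_out ≈ 1.20 V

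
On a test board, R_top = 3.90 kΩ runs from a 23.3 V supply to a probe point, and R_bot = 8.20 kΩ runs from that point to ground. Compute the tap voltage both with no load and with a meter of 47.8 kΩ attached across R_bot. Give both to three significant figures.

Open-circuit: V = 23.3 × 8.20/(3.90 + 8.20) = 15.8 V.
With the load, R_bot becomes R_bot‖R_L = 6.999 kΩ, so V = 23.3 × 6.999/10.90 = 15.0 V.

Unloaded: 15.8 V; loaded: 15.0 V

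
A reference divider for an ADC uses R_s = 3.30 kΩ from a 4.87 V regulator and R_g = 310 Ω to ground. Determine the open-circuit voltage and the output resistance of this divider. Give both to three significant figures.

V_th is the open-circuit tap voltage: 4.87 × 310/(3300 + 310) = 0.418 V.
With the supply zeroed, R_s and R_g appear in parallel from the tap: R_th = R_s‖R_g = (3300 × 310)/3610 = 283 Ω.

V_th = 0.418 V, R_th = 283 Ω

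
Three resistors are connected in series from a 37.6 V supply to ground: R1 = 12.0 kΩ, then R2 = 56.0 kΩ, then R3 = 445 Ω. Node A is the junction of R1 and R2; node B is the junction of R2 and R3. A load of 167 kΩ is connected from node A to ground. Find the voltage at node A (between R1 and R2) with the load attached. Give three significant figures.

Below node A the series string R2+R3 = 56440 Ω sits in parallel with the 167000 Ω load: 42190 Ω.
V_A = 37.6 × 42190/(12000 + 42190) = 29.3 V.

V ≈ 29.3 V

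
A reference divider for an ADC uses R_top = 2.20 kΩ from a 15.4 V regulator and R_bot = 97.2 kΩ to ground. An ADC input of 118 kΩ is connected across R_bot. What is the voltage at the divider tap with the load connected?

The load sits in parallel with R_bot: R_bot‖R_L = (97.2 × 118) / (97.2 + 118) = 53.30 kΩ.
V_out = 15.4 × 53.30 / (2.20 + 53.30) = 15.4 × 53.30/55.50 = 14.8 V.

V_out ≈ 14.8 V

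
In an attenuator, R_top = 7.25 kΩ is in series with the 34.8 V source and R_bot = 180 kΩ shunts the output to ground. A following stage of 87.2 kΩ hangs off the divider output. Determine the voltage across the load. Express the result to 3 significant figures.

V_out ≈ 31.0 V

The load sits in parallel with R_bot: R_bot‖R_L = (180 × 87.2) / (180 + 87.2) = 58.74 kΩ.
V_out = 34.8 × 58.74 / (7.25 + 58.74) = 34.8 × 58.74/65.99 = 31.0 V.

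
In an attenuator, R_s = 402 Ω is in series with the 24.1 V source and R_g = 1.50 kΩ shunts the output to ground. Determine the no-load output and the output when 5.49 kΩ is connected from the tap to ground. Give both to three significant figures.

Open-circuit: V = 24.1 × 1500/(402 + 1500) = 19.0 V.
With the load, R_g becomes R_g‖R_L = 1178 Ω, so V = 24.1 × 1178/1580 = 18.0 V.

Unloaded: 19.0 V; loaded: 18.0 V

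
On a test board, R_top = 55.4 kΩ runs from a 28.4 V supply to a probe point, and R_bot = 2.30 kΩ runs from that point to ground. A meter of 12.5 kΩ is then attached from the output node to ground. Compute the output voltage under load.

V_out ≈ 0.962 V

The load sits in parallel with R_bot: R_bot‖R_L = (2.30 × 12.5) / (2.30 + 12.5) = 1.943 kΩ.
V_out = 28.4 × 1.943 / (55.4 + 1.943) = 28.4 × 1.943/57.34 = 0.962 V.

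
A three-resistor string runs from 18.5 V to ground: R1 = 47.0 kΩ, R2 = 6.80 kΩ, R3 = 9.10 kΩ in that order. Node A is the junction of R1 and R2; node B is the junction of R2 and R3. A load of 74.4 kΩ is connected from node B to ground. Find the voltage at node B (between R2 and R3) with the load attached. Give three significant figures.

V ≈ 2.42 V

At node B, R3 is in parallel with the load: R3‖R_L = 8.108 kΩ.
Below node A the resistance is R2 + (R3‖R_L) = 14.91 kΩ, so V_A = 18.5 × 14.91/61.91 = 4.455 V.
Then V_B = V_A × (R3‖R_L)/(R2 + R3‖R_L) = 4.455 × 8.108/14.91 = 2.42 V.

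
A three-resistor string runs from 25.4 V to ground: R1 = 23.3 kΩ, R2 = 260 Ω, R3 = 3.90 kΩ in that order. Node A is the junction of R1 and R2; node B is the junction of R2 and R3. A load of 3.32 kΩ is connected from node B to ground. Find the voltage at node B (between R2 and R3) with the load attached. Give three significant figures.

V ≈ 1.80 V

At node B, R3 is in parallel with the load: R3‖R_L = 1793 Ω.
Below node A the resistance is R2 + (R3‖R_L) = 2053 Ω, so V_A = 25.4 × 2053/25350 = 2.057 V.
Then V_B = V_A × (R3‖R_L)/(R2 + R3‖R_L) = 2.057 × 1793/2053 = 1.80 V.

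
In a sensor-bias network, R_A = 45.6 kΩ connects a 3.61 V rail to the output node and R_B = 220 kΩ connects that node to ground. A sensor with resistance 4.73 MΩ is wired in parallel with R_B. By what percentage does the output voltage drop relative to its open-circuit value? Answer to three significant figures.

0.792 %

The divider's output (Thévenin) resistance is R_A‖R_B = 37.77 kΩ.
Fractional drop under load = R_th/(R_th + R_L) = 37.77 / (37.77 + 4730) = 0.007922.
So the output falls by 0.792 %.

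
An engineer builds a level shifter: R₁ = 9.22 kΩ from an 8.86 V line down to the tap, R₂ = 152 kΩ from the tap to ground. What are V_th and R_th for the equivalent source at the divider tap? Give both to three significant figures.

V_th = 8.35 V, R_th = 8.69 kΩ

V_th is the open-circuit tap voltage: 8.86 × 152/(9.22 + 152) = 8.35 V.
With the supply zeroed, R₁ and R₂ appear in parallel from the tap: R_th = R₁‖R₂ = (9.22 × 152)/161.2 = 8.69 kΩ.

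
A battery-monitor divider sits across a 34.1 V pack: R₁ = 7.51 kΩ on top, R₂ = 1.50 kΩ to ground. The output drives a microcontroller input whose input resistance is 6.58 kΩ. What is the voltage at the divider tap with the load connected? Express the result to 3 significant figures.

V_out ≈ 4.77 V

The load sits in parallel with R₂: R₂‖R_L = (1.50 × 6.58) / (1.50 + 6.58) = 1.222 kΩ.
V_out = 34.1 × 1.222 / (7.51 + 1.222) = 34.1 × 1.222/8.732 = 4.77 V.
(Unloaded it would have been 5.68 V.)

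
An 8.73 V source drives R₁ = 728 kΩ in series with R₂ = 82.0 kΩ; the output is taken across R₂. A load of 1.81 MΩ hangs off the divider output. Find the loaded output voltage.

V_out ≈ 0.849 V

The load sits in parallel with R₂: R₂‖R_L = (82.0 × 1810) / (82.0 + 1810) = 78.45 kΩ.
V_out = 8.73 × 78.45 / (728 + 78.45) = 8.73 × 78.45/806.4 = 0.849 V.
(Unloaded it would have been 0.884 V.)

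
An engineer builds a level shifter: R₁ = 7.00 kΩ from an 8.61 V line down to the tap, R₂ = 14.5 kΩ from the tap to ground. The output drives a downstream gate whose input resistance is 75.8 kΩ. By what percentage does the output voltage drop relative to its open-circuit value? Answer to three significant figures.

The divider's output (Thévenin) resistance is R₁‖R₂ = 4.721 kΩ.
Fractional drop under load = R_th/(R_th + R_L) = 4.721 / (4.721 + 75.8) = 0.05863.
So the output falls by 5.86 %.

5.86 %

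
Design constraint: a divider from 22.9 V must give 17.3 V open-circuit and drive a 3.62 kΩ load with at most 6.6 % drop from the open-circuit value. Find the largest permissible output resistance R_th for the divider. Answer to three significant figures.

R_th ≤ 256 Ω

Loading drop = R_th/(R_th + R_L) ≤ 0.0660, so R_th ≤ R_L · ε/(1−ε) = 3.62 kΩ × 0.0660/0.9340 = 256 Ω.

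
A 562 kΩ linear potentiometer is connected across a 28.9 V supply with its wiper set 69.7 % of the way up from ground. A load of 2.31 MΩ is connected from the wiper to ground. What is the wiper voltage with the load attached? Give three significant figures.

V ≈ 19.2 V

The wiper splits the pot into (1−α)R = 170.3 kΩ above and αR = 391.7 kΩ below.
Lower section ‖ load = 334.9 kΩ.
V_wiper = 28.9 × 334.9/(170.3 + 334.9) = 19.2 V.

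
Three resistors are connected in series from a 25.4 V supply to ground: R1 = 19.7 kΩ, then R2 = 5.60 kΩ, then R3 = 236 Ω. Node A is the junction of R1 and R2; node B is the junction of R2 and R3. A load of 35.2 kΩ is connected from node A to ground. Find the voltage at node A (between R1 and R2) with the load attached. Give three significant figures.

Below node A the series string R2+R3 = 5836 Ω sits in parallel with the 35200 Ω load: 5006 Ω.
V_A = 25.4 × 5006/(19700 + 5006) = 5.15 V.

V ≈ 5.15 V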